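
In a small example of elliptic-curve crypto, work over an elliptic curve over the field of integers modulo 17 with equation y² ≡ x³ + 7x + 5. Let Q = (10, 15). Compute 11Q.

(1, 9)

Double-and-add on 11 = (1011)₂. Start with Q = (10, 15) for the leading 1-bit.
double: tangent at (10, 15): λ = (3·10² + 7)/(2·15) ≡ 1/13. 13⁻¹ ≡ 4 (mod 17) since 13·4 = 52 ≡ 1, so λ ≡ 1·4 ≡ 4.
  x = λ² - 10 - 10 = 16 - 20 ≡ 13; y = λ·(10 - 13) - 15 ≡ 7. → (13, 7)
double: tangent at (13, 7): λ = (3·13² + 7)/(2·7) ≡ 4/14. 14⁻¹ ≡ 11 (mod 17) since 14·11 = 154 ≡ 1, so λ ≡ 4·11 ≡ 10.
  x = λ² - 13 - 13 = 100 - 26 ≡ 6; y = λ·(13 - 6) - 7 ≡ 12. → (6, 12)
add Q: (6, 12) + (10, 15). λ = (15 - 12)/(10 - 6) ≡ 3/4 mod 17. 4⁻¹ ≡ 13 (mod 17), so λ ≡ 5.
  x = λ² - 6 - 10 = 25 - 16 ≡ 9; y = λ·(6 - 9) - 12 ≡ 7. → (9, 7)
double: tangent at (9, 7): λ = (3·9² + 7)/(2·7) ≡ 12/14. 14⁻¹ ≡ 11 (mod 17), so λ ≡ 12·11 ≡ 13.
  x = λ² - 9 - 9 = 169 - 18 ≡ 15; y = λ·(9 - 15) - 7 ≡ 0. → (15, 0)
add Q: (15, 0) + (10, 15). λ = (15 - 0)/(10 - 15) ≡ 15/12 mod 17. 12⁻¹ ≡ 10 (mod 17), so λ ≡ 14.
  x = λ² - 15 - 10 = 196 - 25 ≡ 1; y = λ·(15 - 1) - 0 ≡ 9. → (1, 9)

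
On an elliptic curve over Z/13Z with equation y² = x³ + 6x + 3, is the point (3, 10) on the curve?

y² = 10² ≡ 9; x³ + 6x + 3 = 48 ≡ 9 (mod 13). 9 = 9.

yes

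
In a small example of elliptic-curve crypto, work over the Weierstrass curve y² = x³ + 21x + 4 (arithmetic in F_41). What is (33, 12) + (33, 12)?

tangent at (33, 12): λ = (3·33² + 21)/(2·12) ≡ 8/24. 24⁻¹ ≡ 12 (mod 41), so λ ≡ 8·12 ≡ 14.
  x = λ² - 33 - 33 = 196 - 66 ≡ 7; y = λ·(33 - 7) - 12 ≡ 24. → (7, 24)

(7, 24)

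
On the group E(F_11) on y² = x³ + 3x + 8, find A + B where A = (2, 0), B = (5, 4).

(2, 0) + (5, 4). λ = (4 - 0)/(5 - 2) ≡ 4/3 mod 11. 3⁻¹ ≡ 4 (mod 11) since 3·4 = 12 ≡ 1, so λ ≡ 5.
  x = λ² - 2 - 5 = 25 - 7 ≡ 7; y = λ·(2 - 7) - 0 ≡ 8. → (7, 8)

(7, 8)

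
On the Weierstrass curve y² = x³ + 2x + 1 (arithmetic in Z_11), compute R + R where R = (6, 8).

tangent at (6, 8): λ = (3·6² + 2)/(2·8) ≡ 0/5. 5⁻¹ ≡ 9 (mod 11) since 5·9 = 45 ≡ 1, so λ ≡ 0·9 ≡ 0.
  x = λ² - 6 - 6 = 0 - 12 ≡ 10; y = λ·(6 - 10) - 8 ≡ 3. → (10, 3)

(10, 3)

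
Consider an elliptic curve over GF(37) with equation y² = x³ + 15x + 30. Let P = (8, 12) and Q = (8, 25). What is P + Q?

The two points share x = 8 and their y-coordinates satisfy 12 + 25 ≡ 0 (mod 37), so they are inverses. Their sum is 𝒪.

O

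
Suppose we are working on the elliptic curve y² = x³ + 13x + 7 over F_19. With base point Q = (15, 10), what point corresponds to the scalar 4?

Double-and-add on 4 = (100)₂. Start with Q = (15, 10) for the leading 1-bit.
double: tangent at (15, 10): λ = (3·15² + 13)/(2·10) ≡ 4/1. 1⁻¹ ≡ 1 (mod 19), so λ ≡ 4·1 ≡ 4.
  x = λ² - 15 - 15 = 16 - 30 ≡ 5; y = λ·(15 - 5) - 10 ≡ 11. → (5, 11)
double: tangent at (5, 11): λ = (3·5² + 13)/(2·11) ≡ 12/3. 3⁻¹ ≡ 13 (mod 19), so λ ≡ 12·13 ≡ 4.
  x = λ² - 5 - 5 = 16 - 10 ≡ 6; y = λ·(5 - 6) - 11 ≡ 4. → (6, 4)

(6, 4)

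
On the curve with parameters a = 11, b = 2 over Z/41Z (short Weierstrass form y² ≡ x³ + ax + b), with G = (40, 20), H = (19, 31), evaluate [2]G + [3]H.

(21, 8)

First 2G:
Repeated addition: build up to 2G.
2G: tangent at (40, 20): λ = (3·40² + 11)/(2·20) ≡ 14/40. 40⁻¹ ≡ 40 (mod 41), so λ ≡ 14·40 ≡ 27.
  x = λ² - 40 - 40 = 729 - 80 ≡ 34; y = λ·(40 - 34) - 20 ≡ 19. → (34, 19)
2G = (34, 19).
Next 3H:
Repeated addition: build up to 3H.
2H: tangent at (19, 31): λ = (3·19² + 11)/(2·31) ≡ 28/21. 21⁻¹ ≡ 2 (mod 41), so λ ≡ 28·2 ≡ 15.
  x = λ² - 19 - 19 = 225 - 38 ≡ 23; y = λ·(19 - 23) - 31 ≡ 32. → (23, 32)
3H: (23, 32) + (19, 31). λ = (31 - 32)/(19 - 23) ≡ 40/37 mod 41. 37⁻¹ ≡ 10 (mod 41), so λ ≡ 31.
  x = λ² - 23 - 19 = 961 - 42 ≡ 17; y = λ·(23 - 17) - 32 ≡ 31. → (17, 31)
3H = (17, 31).
Finally 2G + 3H:
(34, 19) + (17, 31). λ = (31 - 19)/(17 - 34) ≡ 12/24 mod 41. 24⁻¹ ≡ 12 (mod 41), so λ ≡ 21.
  x = λ² - 34 - 17 = 441 - 51 ≡ 21; y = λ·(34 - 21) - 19 ≡ 8. → (21, 8)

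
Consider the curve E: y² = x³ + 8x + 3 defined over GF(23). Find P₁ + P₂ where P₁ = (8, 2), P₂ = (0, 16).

(8, 2) + (0, 16). λ = (16 - 2)/(0 - 8) ≡ 14/15 mod 23. 15⁻¹ ≡ 20 (mod 23) since 15·20 = 300 ≡ 1, so λ ≡ 4.
  x = λ² - 8 - 0 = 16 - 8 ≡ 8; y = λ·(8 - 8) - 2 ≡ 21. → (8, 21)

(8, 21)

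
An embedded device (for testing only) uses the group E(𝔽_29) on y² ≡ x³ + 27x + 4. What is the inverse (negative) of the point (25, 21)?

-(25, 21) = (25, -21 mod 29) = (25, 8).

(25, 8)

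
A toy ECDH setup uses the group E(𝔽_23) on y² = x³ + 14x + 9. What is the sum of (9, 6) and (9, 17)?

O

The two points share x = 9 and their y-coordinates satisfy 6 + 17 ≡ 0 (mod 23), so they are inverses. Their sum is O.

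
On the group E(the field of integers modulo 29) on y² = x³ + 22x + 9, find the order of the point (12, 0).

2P: (12, 0) + (12, 0): same x and y₁ ≡ -y₂, so the sum is O.
2P = O, so the order is 2.

2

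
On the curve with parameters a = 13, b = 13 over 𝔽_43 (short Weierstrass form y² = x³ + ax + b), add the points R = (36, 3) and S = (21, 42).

(22, 38)

(36, 3) + (21, 42). λ = (42 - 3)/(21 - 36) ≡ 39/28 mod 43. 28⁻¹ ≡ 20 (mod 43), so λ ≡ 6.
  x = λ² - 36 - 21 = 36 - 57 ≡ 22; y = λ·(36 - 22) - 3 ≡ 38. → (22, 38)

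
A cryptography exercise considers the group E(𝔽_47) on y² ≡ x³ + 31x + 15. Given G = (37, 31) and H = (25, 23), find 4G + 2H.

First 4G:
Double-and-add on 4 = (100)₂. Start with G = (37, 31) for the leading 1-bit.
double: tangent at (37, 31): λ = (3·37² + 31)/(2·31) ≡ 2/15. 15⁻¹ ≡ 22 (mod 47) since 15·22 = 330 ≡ 1, so λ ≡ 2·22 ≡ 44.
  x = λ² - 37 - 37 = 1936 - 74 ≡ 29; y = λ·(37 - 29) - 31 ≡ 39. → (29, 39)
double: tangent at (29, 39): λ = (3·29² + 31)/(2·39) ≡ 16/31. 31⁻¹ ≡ 44 (mod 47) since 31·44 = 1364 ≡ 1, so λ ≡ 16·44 ≡ 46.
  x = λ² - 29 - 29 = 2116 - 58 ≡ 37; y = λ·(29 - 37) - 39 ≡ 16. → (37, 16)
4G = (37, 16).
Next 2H:
Repeated addition: build up to 2H.
2H: tangent at (25, 23): λ = (3·25² + 31)/(2·23) ≡ 26/46. 46⁻¹ ≡ 46 (mod 47) since 46·46 = 2116 ≡ 1, so λ ≡ 26·46 ≡ 21.
  x = λ² - 25 - 25 = 441 - 50 ≡ 15; y = λ·(25 - 15) - 23 ≡ 46. → (15, 46)
2H = (15, 46).
Finally 4G + 2H:
(37, 16) + (15, 46). λ = (46 - 16)/(15 - 37) ≡ 30/25 mod 47. 25⁻¹ ≡ 32 (mod 47), so λ ≡ 20.
  x = λ² - 37 - 15 = 400 - 52 ≡ 19; y = λ·(37 - 19) - 16 ≡ 15. → (19, 15)

(19, 15)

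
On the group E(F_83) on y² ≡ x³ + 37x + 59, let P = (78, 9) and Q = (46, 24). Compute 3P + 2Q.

First 3P:
Repeated addition: build up to 3P.
2P: tangent at (78, 9): λ = (3·78² + 37)/(2·9) ≡ 29/18. 18⁻¹ ≡ 60 (mod 83) since 18·60 = 1080 ≡ 1, so λ ≡ 29·60 ≡ 80.
  x = λ² - 78 - 78 = 6400 - 156 ≡ 19; y = λ·(78 - 19) - 9 ≡ 63. → (19, 63)
3P: (19, 63) + (78, 9). λ = (9 - 63)/(78 - 19) ≡ 29/59 mod 83. 59⁻¹ ≡ 38 (mod 83) since 59·38 = 2242 ≡ 1, so λ ≡ 23.
  x = λ² - 19 - 78 = 529 - 97 ≡ 17; y = λ·(19 - 17) - 63 ≡ 66. → (17, 66)
3P = (17, 66).
Next 2Q:
Repeated addition: build up to 2Q.
2Q: tangent at (46, 24): λ = (3·46² + 37)/(2·24) ≡ 77/48. 48⁻¹ ≡ 64 (mod 83), so λ ≡ 77·64 ≡ 31.
  x = λ² - 46 - 46 = 961 - 92 ≡ 39; y = λ·(46 - 39) - 24 ≡ 27. → (39, 27)
2Q = (39, 27).
Finally 3P + 2Q:
(17, 66) + (39, 27). λ = (27 - 66)/(39 - 17) ≡ 44/22 mod 83. 22⁻¹ ≡ 34 (mod 83) since 22·34 = 748 ≡ 1, so λ ≡ 2.
  x = λ² - 17 - 39 = 4 - 56 ≡ 31; y = λ·(17 - 31) - 66 ≡ 72. → (31, 72)

(31, 72)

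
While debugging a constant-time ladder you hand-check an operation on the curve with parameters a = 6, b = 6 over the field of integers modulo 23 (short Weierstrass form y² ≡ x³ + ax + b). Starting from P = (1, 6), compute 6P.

Repeated addition: build up to 6P.
2P: tangent at (1, 6): λ = (3·1² + 6)/(2·6) ≡ 9/12. 12⁻¹ ≡ 2 (mod 23), so λ ≡ 9·2 ≡ 18.
  x = λ² - 1 - 1 = 324 - 2 ≡ 0; y = λ·(1 - 0) - 6 ≡ 12. → (0, 12)
3P: (0, 12) + (1, 6). λ = (6 - 12)/(1 - 0) ≡ 17/1 mod 23. 1⁻¹ ≡ 1 (mod 23) since 1·1 = 1 ≡ 1, so λ ≡ 17.
  x = λ² - 0 - 1 = 289 - 1 ≡ 12; y = λ·(0 - 12) - 12 ≡ 14. → (12, 14)
4P: (12, 14) + (1, 6). λ = (6 - 14)/(1 - 12) ≡ 15/12 mod 23. 12⁻¹ ≡ 2 (mod 23) since 12·2 = 24 ≡ 1, so λ ≡ 7.
  x = λ² - 12 - 1 = 49 - 13 ≡ 13; y = λ·(12 - 13) - 14 ≡ 2. → (13, 2)
5P: (13, 2) + (1, 6). λ = (6 - 2)/(1 - 13) ≡ 4/11 mod 23. 11⁻¹ ≡ 21 (mod 23) since 11·21 = 231 ≡ 1, so λ ≡ 15.
  x = λ² - 13 - 1 = 225 - 14 ≡ 4; y = λ·(13 - 4) - 2 ≡ 18. → (4, 18)
6P: (4, 18) + (1, 6). λ = (6 - 18)/(1 - 4) ≡ 11/20 mod 23. 20⁻¹ ≡ 15 (mod 23), so λ ≡ 4.
  x = λ² - 4 - 1 = 16 - 5 ≡ 11; y = λ·(4 - 11) - 18 ≡ 0. → (11, 0)

(11, 0)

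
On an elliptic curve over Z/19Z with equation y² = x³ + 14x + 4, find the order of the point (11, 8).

2P: tangent at (11, 8): λ = (3·11² + 14)/(2·8) ≡ 16/16. 16⁻¹ ≡ 6 (mod 19), so λ ≡ 16·6 ≡ 1.
  x = λ² - 11 - 11 = 1 - 22 ≡ 17; y = λ·(11 - 17) - 8 ≡ 5. → (17, 5)
3P: (17, 5) + (11, 8). λ = (8 - 5)/(11 - 17) ≡ 3/13 mod 19. 13⁻¹ ≡ 3 (mod 19), so λ ≡ 9.
  x = λ² - 17 - 11 = 81 - 28 ≡ 15; y = λ·(17 - 15) - 5 ≡ 13. → (15, 13)
4P: (15, 13) + (11, 8). λ = (8 - 13)/(11 - 15) ≡ 14/15 mod 19. 15⁻¹ ≡ 14 (mod 19), so λ ≡ 6.
  x = λ² - 15 - 11 = 36 - 26 ≡ 10; y = λ·(15 - 10) - 13 ≡ 17. → (10, 17)
5P: (10, 17) + (11, 8). λ = (8 - 17)/(11 - 10) ≡ 10/1 mod 19. 1⁻¹ ≡ 1 (mod 19), so λ ≡ 10.
  x = λ² - 10 - 11 = 100 - 21 ≡ 3; y = λ·(10 - 3) - 17 ≡ 15. → (3, 15)
6P: (3, 15) + (11, 8). λ = (8 - 15)/(11 - 3) ≡ 12/8 mod 19. 8⁻¹ ≡ 12 (mod 19), so λ ≡ 11.
  x = λ² - 3 - 11 = 121 - 14 ≡ 12; y = λ·(3 - 12) - 15 ≡ 0. → (12, 0)
7P: (12, 0) + (11, 8). λ = (8 - 0)/(11 - 12) ≡ 8/18 mod 19. 18⁻¹ ≡ 18 (mod 19), so λ ≡ 11.
  x = λ² - 12 - 11 = 121 - 23 ≡ 3; y = λ·(12 - 3) - 0 ≡ 4. → (3, 4)
8P: (3, 4) + (11, 8). λ = (8 - 4)/(11 - 3) ≡ 4/8 mod 19. 8⁻¹ ≡ 12 (mod 19) since 8·12 = 96 ≡ 1, so λ ≡ 10.
  x = λ² - 3 - 11 = 100 - 14 ≡ 10; y = λ·(3 - 10) - 4 ≡ 2. → (10, 2)
9P: (10, 2) + (11, 8). λ = (8 - 2)/(11 - 10) ≡ 6/1 mod 19. 1⁻¹ ≡ 1 (mod 19) since 1·1 = 1 ≡ 1, so λ ≡ 6.
  x = λ² - 10 - 11 = 36 - 21 ≡ 15; y = λ·(10 - 15) - 2 ≡ 6. → (15, 6)
10P: (15, 6) + (11, 8). λ = (8 - 6)/(11 - 15) ≡ 2/15 mod 19. 15⁻¹ ≡ 14 (mod 19), so λ ≡ 9.
  x = λ² - 15 - 11 = 81 - 26 ≡ 17; y = λ·(15 - 17) - 6 ≡ 14. → (17, 14)
11P: (17, 14) + (11, 8). λ = (8 - 14)/(11 - 17) ≡ 13/13 mod 19. 13⁻¹ ≡ 3 (mod 19) since 13·3 = 39 ≡ 1, so λ ≡ 1.
  x = λ² - 17 - 11 = 1 - 28 ≡ 11; y = λ·(17 - 11) - 14 ≡ 11. → (11, 11)
12P: (11, 11) + (11, 8): same x and y₁ ≡ -y₂, so the sum is O.
12P = O, so the order is 12.

12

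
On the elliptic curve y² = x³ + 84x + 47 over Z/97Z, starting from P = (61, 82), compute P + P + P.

(65, 53)

Repeated addition: build up to 3P.
2P: tangent at (61, 82): λ = (3·61² + 84)/(2·82) ≡ 92/67. 67⁻¹ ≡ 42 (mod 97), so λ ≡ 92·42 ≡ 81.
  x = λ² - 61 - 61 = 6561 - 122 ≡ 37; y = λ·(61 - 37) - 82 ≡ 19. → (37, 19)
3P: (37, 19) + (61, 82). λ = (82 - 19)/(61 - 37) ≡ 63/24 mod 97. 24⁻¹ ≡ 93 (mod 97) since 24·93 = 2232 ≡ 1, so λ ≡ 39.
  x = λ² - 37 - 61 = 1521 - 98 ≡ 65; y = λ·(37 - 65) - 19 ≡ 53. → (65, 53)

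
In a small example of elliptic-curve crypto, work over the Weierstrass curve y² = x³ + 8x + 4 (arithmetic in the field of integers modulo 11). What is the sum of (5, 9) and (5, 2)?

O

The two points share x = 5 and their y-coordinates satisfy 9 + 2 ≡ 0 (mod 11), so they are inverses. Their sum is O.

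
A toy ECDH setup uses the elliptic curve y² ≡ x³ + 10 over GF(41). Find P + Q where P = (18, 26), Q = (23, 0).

(18, 26) + (23, 0). λ = (0 - 26)/(23 - 18) ≡ 15/5 mod 41. 5⁻¹ ≡ 33 (mod 41) since 5·33 = 165 ≡ 1, so λ ≡ 3.
  x = λ² - 18 - 23 = 9 - 41 ≡ 9; y = λ·(18 - 9) - 26 ≡ 1. → (9, 1)

(9, 1)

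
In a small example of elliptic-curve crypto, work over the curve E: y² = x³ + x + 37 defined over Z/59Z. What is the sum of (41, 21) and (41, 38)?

The two points share x = 41 and their y-coordinates satisfy 21 + 38 ≡ 0 (mod 59), so they are inverses. Their sum is the point at infinity.

O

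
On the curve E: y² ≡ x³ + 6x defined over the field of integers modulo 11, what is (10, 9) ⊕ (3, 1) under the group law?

(2, 8)

(10, 9) + (3, 1). λ = (1 - 9)/(3 - 10) ≡ 3/4 mod 11. 4⁻¹ ≡ 3 (mod 11), so λ ≡ 9.
  x = λ² - 10 - 3 = 81 - 13 ≡ 2; y = λ·(10 - 2) - 9 ≡ 8. → (2, 8)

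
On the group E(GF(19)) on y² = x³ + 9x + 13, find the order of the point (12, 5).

7

2P: tangent at (12, 5): λ = (3·12² + 9)/(2·5) ≡ 4/10. 10⁻¹ ≡ 2 (mod 19), so λ ≡ 4·2 ≡ 8.
  x = λ² - 12 - 12 = 64 - 24 ≡ 2; y = λ·(12 - 2) - 5 ≡ 18. → (2, 18)
3P: (2, 18) + (12, 5). λ = (5 - 18)/(12 - 2) ≡ 6/10 mod 19. 10⁻¹ ≡ 2 (mod 19) since 10·2 = 20 ≡ 1, so λ ≡ 12.
  x = λ² - 2 - 12 = 144 - 14 ≡ 16; y = λ·(2 - 16) - 18 ≡ 4. → (16, 4)
4P: (16, 4) + (12, 5). λ = (5 - 4)/(12 - 16) ≡ 1/15 mod 19. 15⁻¹ ≡ 14 (mod 19), so λ ≡ 14.
  x = λ² - 16 - 12 = 196 - 28 ≡ 16; y = λ·(16 - 16) - 4 ≡ 15. → (16, 15)
5P: (16, 15) + (12, 5). λ = (5 - 15)/(12 - 16) ≡ 9/15 mod 19. 15⁻¹ ≡ 14 (mod 19) since 15·14 = 210 ≡ 1, so λ ≡ 12.
  x = λ² - 16 - 12 = 144 - 28 ≡ 2; y = λ·(16 - 2) - 15 ≡ 1. → (2, 1)
6P: (2, 1) + (12, 5). λ = (5 - 1)/(12 - 2) ≡ 4/10 mod 19. 10⁻¹ ≡ 2 (mod 19), so λ ≡ 8.
  x = λ² - 2 - 12 = 64 - 14 ≡ 12; y = λ·(2 - 12) - 1 ≡ 14. → (12, 14)
7P: (12, 14) + (12, 5): same x and y₁ ≡ -y₂, so the sum is 𝒪.
7P = 𝒪, so the order is 7.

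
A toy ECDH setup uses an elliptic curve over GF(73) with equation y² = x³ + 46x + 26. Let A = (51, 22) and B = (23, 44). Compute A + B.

(35, 28)

(51, 22) + (23, 44). λ = (44 - 22)/(23 - 51) ≡ 22/45 mod 73. 45⁻¹ ≡ 13 (mod 73) since 45·13 = 585 ≡ 1, so λ ≡ 67.
  x = λ² - 51 - 23 = 4489 - 74 ≡ 35; y = λ·(51 - 35) - 22 ≡ 28. → (35, 28)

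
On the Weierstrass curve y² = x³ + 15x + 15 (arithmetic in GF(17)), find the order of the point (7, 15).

2P: tangent at (7, 15): λ = (3·7² + 15)/(2·15) ≡ 9/13. 13⁻¹ ≡ 4 (mod 17), so λ ≡ 9·4 ≡ 2.
  x = λ² - 7 - 7 = 4 - 14 ≡ 7; y = λ·(7 - 7) - 15 ≡ 2. → (7, 2)
3P: (7, 2) + (7, 15): same x and y₁ ≡ -y₂, so the sum is the point at infinity.
3P = the point at infinity, so the order is 3.

3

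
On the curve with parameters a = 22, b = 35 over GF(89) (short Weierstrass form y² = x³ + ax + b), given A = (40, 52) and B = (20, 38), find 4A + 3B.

(4, 3)

First 4A:
Repeated addition: build up to 4A.
2A: tangent at (40, 52): λ = (3·40² + 22)/(2·52) ≡ 16/15. 15⁻¹ ≡ 6 (mod 89) since 15·6 = 90 ≡ 1, so λ ≡ 16·6 ≡ 7.
  x = λ² - 40 - 40 = 49 - 80 ≡ 58; y = λ·(40 - 58) - 52 ≡ 0. → (58, 0)
3A: (58, 0) + (40, 52). λ = (52 - 0)/(40 - 58) ≡ 52/71 mod 89. 71⁻¹ ≡ 84 (mod 89), so λ ≡ 7.
  x = λ² - 58 - 40 = 49 - 98 ≡ 40; y = λ·(58 - 40) - 0 ≡ 37. → (40, 37)
4A: (40, 37) + (40, 52): same x and y₁ ≡ -y₂, so the sum is 𝒪.
4A = 𝒪.
Next 3B:
Repeated addition: build up to 3B.
2B: tangent at (20, 38): λ = (3·20² + 22)/(2·38) ≡ 65/76. 76⁻¹ ≡ 41 (mod 89), so λ ≡ 65·41 ≡ 84.
  x = λ² - 20 - 20 = 7056 - 40 ≡ 74; y = λ·(20 - 74) - 38 ≡ 54. → (74, 54)
3B: (74, 54) + (20, 38). λ = (38 - 54)/(20 - 74) ≡ 73/35 mod 89. 35⁻¹ ≡ 28 (mod 89), so λ ≡ 86.
  x = λ² - 74 - 20 = 7396 - 94 ≡ 4; y = λ·(74 - 4) - 54 ≡ 3. → (4, 3)
3B = (4, 3).
Finally 4A + 3B:
𝒪 + (4, 3) = (4, 3) (identity).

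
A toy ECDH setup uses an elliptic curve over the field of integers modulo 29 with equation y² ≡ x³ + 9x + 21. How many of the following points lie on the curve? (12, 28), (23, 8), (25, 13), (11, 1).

(12, 28): 28² ≡ 1, rhs ≡ 1 → on.
(23, 8): 8² ≡ 6, rhs ≡ 12 → off.
(25, 13): 13² ≡ 24, rhs ≡ 8 → off.
(11, 1): 1² ≡ 1, rhs ≡ 1 → on.

2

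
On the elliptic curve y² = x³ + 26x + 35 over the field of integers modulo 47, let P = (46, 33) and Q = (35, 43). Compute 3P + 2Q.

(25, 46)

First 3P:
Repeated addition: build up to 3P.
2P: tangent at (46, 33): λ = (3·46² + 26)/(2·33) ≡ 29/19. 19⁻¹ ≡ 5 (mod 47) since 19·5 = 95 ≡ 1, so λ ≡ 29·5 ≡ 4.
  x = λ² - 46 - 46 = 16 - 92 ≡ 18; y = λ·(46 - 18) - 33 ≡ 32. → (18, 32)
3P: (18, 32) + (46, 33). λ = (33 - 32)/(46 - 18) ≡ 1/28 mod 47. 28⁻¹ ≡ 42 (mod 47), so λ ≡ 42.
  x = λ² - 18 - 46 = 1764 - 64 ≡ 8; y = λ·(18 - 8) - 32 ≡ 12. → (8, 12)
3P = (8, 12).
Next 2Q:
Repeated addition: build up to 2Q.
2Q: tangent at (35, 43): λ = (3·35² + 26)/(2·43) ≡ 35/39. 39⁻¹ ≡ 41 (mod 47) since 39·41 = 1599 ≡ 1, so λ ≡ 35·41 ≡ 25.
  x = λ² - 35 - 35 = 625 - 70 ≡ 38; y = λ·(35 - 38) - 43 ≡ 23. → (38, 23)
2Q = (38, 23).
Finally 3P + 2Q:
(8, 12) + (38, 23). λ = (23 - 12)/(38 - 8) ≡ 11/30 mod 47. 30⁻¹ ≡ 11 (mod 47) since 30·11 = 330 ≡ 1, so λ ≡ 27.
  x = λ² - 8 - 38 = 729 - 46 ≡ 25; y = λ·(8 - 25) - 12 ≡ 46. → (25, 46)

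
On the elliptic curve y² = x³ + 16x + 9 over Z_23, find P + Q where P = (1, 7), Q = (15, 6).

(9, 10)

(1, 7) + (15, 6). λ = (6 - 7)/(15 - 1) ≡ 22/14 mod 23. 14⁻¹ ≡ 5 (mod 23) since 14·5 = 70 ≡ 1, so λ ≡ 18.
  x = λ² - 1 - 15 = 324 - 16 ≡ 9; y = λ·(1 - 9) - 7 ≡ 10. → (9, 10)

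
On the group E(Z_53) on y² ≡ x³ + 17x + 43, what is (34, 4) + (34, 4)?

tangent at (34, 4): λ = (3·34² + 17)/(2·4) ≡ 40/8. 8⁻¹ ≡ 20 (mod 53) since 8·20 = 160 ≡ 1, so λ ≡ 40·20 ≡ 5.
  x = λ² - 34 - 34 = 25 - 68 ≡ 10; y = λ·(34 - 10) - 4 ≡ 10. → (10, 10)

(10, 10)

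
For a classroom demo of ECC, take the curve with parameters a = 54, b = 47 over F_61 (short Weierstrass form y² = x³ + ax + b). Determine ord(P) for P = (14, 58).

3

2P: tangent at (14, 58): λ = (3·14² + 54)/(2·58) ≡ 32/55. 55⁻¹ ≡ 10 (mod 61) since 55·10 = 550 ≡ 1, so λ ≡ 32·10 ≡ 15.
  x = λ² - 14 - 14 = 225 - 28 ≡ 14; y = λ·(14 - 14) - 58 ≡ 3. → (14, 3)
3P: (14, 3) + (14, 58): same x and y₁ ≡ -y₂, so the sum is the point at infinity.
3P = the point at infinity, so the order is 3.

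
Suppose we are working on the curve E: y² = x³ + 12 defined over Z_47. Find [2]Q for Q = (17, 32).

tangent at (17, 32): λ = (3·17² + 0)/(2·32) ≡ 21/17. 17⁻¹ ≡ 36 (mod 47), so λ ≡ 21·36 ≡ 4.
  x = λ² - 17 - 17 = 16 - 34 ≡ 29; y = λ·(17 - 29) - 32 ≡ 14. → (29, 14)

(29, 14)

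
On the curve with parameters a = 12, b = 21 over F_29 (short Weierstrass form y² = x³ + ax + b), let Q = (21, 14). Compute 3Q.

(26, 4)

Repeated addition: build up to 3Q.
2Q: tangent at (21, 14): λ = (3·21² + 12)/(2·14) ≡ 1/28. 28⁻¹ ≡ 28 (mod 29) since 28·28 = 784 ≡ 1, so λ ≡ 1·28 ≡ 28.
  x = λ² - 21 - 21 = 784 - 42 ≡ 17; y = λ·(21 - 17) - 14 ≡ 11. → (17, 11)
3Q: (17, 11) + (21, 14). λ = (14 - 11)/(21 - 17) ≡ 3/4 mod 29. 4⁻¹ ≡ 22 (mod 29) since 4·22 = 88 ≡ 1, so λ ≡ 8.
  x = λ² - 17 - 21 = 64 - 38 ≡ 26; y = λ·(17 - 26) - 11 ≡ 4. → (26, 4)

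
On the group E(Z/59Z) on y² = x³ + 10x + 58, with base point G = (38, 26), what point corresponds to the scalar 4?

Repeated addition: build up to 4G.
2G: tangent at (38, 26): λ = (3·38² + 10)/(2·26) ≡ 35/52. 52⁻¹ ≡ 42 (mod 59) since 52·42 = 2184 ≡ 1, so λ ≡ 35·42 ≡ 54.
  x = λ² - 38 - 38 = 2916 - 76 ≡ 8; y = λ·(38 - 8) - 26 ≡ 1. → (8, 1)
3G: (8, 1) + (38, 26). λ = (26 - 1)/(38 - 8) ≡ 25/30 mod 59. 30⁻¹ ≡ 2 (mod 59), so λ ≡ 50.
  x = λ² - 8 - 38 = 2500 - 46 ≡ 35; y = λ·(8 - 35) - 1 ≡ 6. → (35, 6)
4G: (35, 6) + (38, 26). λ = (26 - 6)/(38 - 35) ≡ 20/3 mod 59. 3⁻¹ ≡ 20 (mod 59), so λ ≡ 46.
  x = λ² - 35 - 38 = 2116 - 73 ≡ 37; y = λ·(35 - 37) - 6 ≡ 20. → (37, 20)

(37, 20)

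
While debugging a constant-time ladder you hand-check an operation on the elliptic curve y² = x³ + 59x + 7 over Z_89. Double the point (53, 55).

tangent at (53, 55): λ = (3·53² + 59)/(2·55) ≡ 31/21. 21⁻¹ ≡ 17 (mod 89), so λ ≡ 31·17 ≡ 82.
  x = λ² - 53 - 53 = 6724 - 106 ≡ 32; y = λ·(53 - 32) - 55 ≡ 65. → (32, 65)

(32, 65)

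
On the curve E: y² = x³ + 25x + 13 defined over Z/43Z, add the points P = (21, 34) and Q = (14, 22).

(32, 27)

(21, 34) + (14, 22). λ = (22 - 34)/(14 - 21) ≡ 31/36 mod 43. 36⁻¹ ≡ 6 (mod 43), so λ ≡ 14.
  x = λ² - 21 - 14 = 196 - 35 ≡ 32; y = λ·(21 - 32) - 34 ≡ 27. → (32, 27)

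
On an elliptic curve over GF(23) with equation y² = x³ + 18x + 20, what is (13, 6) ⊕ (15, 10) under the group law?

(13, 6) + (15, 10). λ = (10 - 6)/(15 - 13) ≡ 4/2 mod 23. 2⁻¹ ≡ 12 (mod 23), so λ ≡ 2.
  x = λ² - 13 - 15 = 4 - 28 ≡ 22; y = λ·(13 - 22) - 6 ≡ 22. → (22, 22)

(22, 22)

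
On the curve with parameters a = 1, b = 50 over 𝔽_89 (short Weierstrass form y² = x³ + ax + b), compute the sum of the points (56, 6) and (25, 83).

(56, 6) + (25, 83). λ = (83 - 6)/(25 - 56) ≡ 77/58 mod 89. 58⁻¹ ≡ 66 (mod 89), so λ ≡ 9.
  x = λ² - 56 - 25 = 81 - 81 ≡ 0; y = λ·(56 - 0) - 6 ≡ 53. → (0, 53)

(0, 53)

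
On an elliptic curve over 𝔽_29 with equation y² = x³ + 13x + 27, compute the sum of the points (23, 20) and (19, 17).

(23, 20) + (19, 17). λ = (17 - 20)/(19 - 23) ≡ 26/25 mod 29. 25⁻¹ ≡ 7 (mod 29), so λ ≡ 8.
  x = λ² - 23 - 19 = 64 - 42 ≡ 22; y = λ·(23 - 22) - 20 ≡ 17. → (22, 17)

(22, 17)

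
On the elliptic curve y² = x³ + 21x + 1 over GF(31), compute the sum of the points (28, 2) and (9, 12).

(30, 17)

(28, 2) + (9, 12). λ = (12 - 2)/(9 - 28) ≡ 10/12 mod 31. 12⁻¹ ≡ 13 (mod 31), so λ ≡ 6.
  x = λ² - 28 - 9 = 36 - 37 ≡ 30; y = λ·(28 - 30) - 2 ≡ 17. → (30, 17)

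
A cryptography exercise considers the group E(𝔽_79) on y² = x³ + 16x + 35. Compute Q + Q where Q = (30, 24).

(70, 30)

tangent at (30, 24): λ = (3·30² + 16)/(2·24) ≡ 30/48. 48⁻¹ ≡ 28 (mod 79), so λ ≡ 30·28 ≡ 50.
  x = λ² - 30 - 30 = 2500 - 60 ≡ 70; y = λ·(30 - 70) - 24 ≡ 30. → (70, 30)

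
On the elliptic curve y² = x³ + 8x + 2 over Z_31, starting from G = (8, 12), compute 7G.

Repeated addition: build up to 7G.
2G: tangent at (8, 12): λ = (3·8² + 8)/(2·12) ≡ 14/24. 24⁻¹ ≡ 22 (mod 31), so λ ≡ 14·22 ≡ 29.
  x = λ² - 8 - 8 = 841 - 16 ≡ 19; y = λ·(8 - 19) - 12 ≡ 10. → (19, 10)
3G: (19, 10) + (8, 12). λ = (12 - 10)/(8 - 19) ≡ 2/20 mod 31. 20⁻¹ ≡ 14 (mod 31), so λ ≡ 28.
  x = λ² - 19 - 8 = 784 - 27 ≡ 13; y = λ·(19 - 13) - 10 ≡ 3. → (13, 3)
4G: (13, 3) + (8, 12). λ = (12 - 3)/(8 - 13) ≡ 9/26 mod 31. 26⁻¹ ≡ 6 (mod 31) since 26·6 = 156 ≡ 1, so λ ≡ 23.
  x = λ² - 13 - 8 = 529 - 21 ≡ 12; y = λ·(13 - 12) - 3 ≡ 20. → (12, 20)
5G: (12, 20) + (8, 12). λ = (12 - 20)/(8 - 12) ≡ 23/27 mod 31. 27⁻¹ ≡ 23 (mod 31), so λ ≡ 2.
  x = λ² - 12 - 8 = 4 - 20 ≡ 15; y = λ·(12 - 15) - 20 ≡ 5. → (15, 5)
6G: (15, 5) + (8, 12). λ = (12 - 5)/(8 - 15) ≡ 7/24 mod 31. 24⁻¹ ≡ 22 (mod 31) since 24·22 = 528 ≡ 1, so λ ≡ 30.
  x = λ² - 15 - 8 = 900 - 23 ≡ 9; y = λ·(15 - 9) - 5 ≡ 20. → (9, 20)
7G: (9, 20) + (8, 12). λ = (12 - 20)/(8 - 9) ≡ 23/30 mod 31. 30⁻¹ ≡ 30 (mod 31), so λ ≡ 8.
  x = λ² - 9 - 8 = 64 - 17 ≡ 16; y = λ·(9 - 16) - 20 ≡ 17. → (16, 17)

(16, 17)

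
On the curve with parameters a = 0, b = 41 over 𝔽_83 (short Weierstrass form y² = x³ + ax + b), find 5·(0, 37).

Write P = (0, 37).
Double-and-add on 5 = (101)₂. Start with P = (0, 37) for the leading 1-bit.
double: tangent at (0, 37): λ = (3·0² + 0)/(2·37) ≡ 0/74. 74⁻¹ ≡ 46 (mod 83), so λ ≡ 0·46 ≡ 0.
  x = λ² - 0 - 0 = 0 - 0 ≡ 0; y = λ·(0 - 0) - 37 ≡ 46. → (0, 46)
double: tangent at (0, 46): λ = (3·0² + 0)/(2·46) ≡ 0/9. 9⁻¹ ≡ 37 (mod 83), so λ ≡ 0·37 ≡ 0.
  x = λ² - 0 - 0 = 0 - 0 ≡ 0; y = λ·(0 - 0) - 46 ≡ 37. → (0, 37)
add P: tangent at (0, 37): λ = (3·0² + 0)/(2·37) ≡ 0/74. 74⁻¹ ≡ 46 (mod 83), so λ ≡ 0·46 ≡ 0.
  x = λ² - 0 - 0 = 0 - 0 ≡ 0; y = λ·(0 - 0) - 37 ≡ 46. → (0, 46)

(0, 46)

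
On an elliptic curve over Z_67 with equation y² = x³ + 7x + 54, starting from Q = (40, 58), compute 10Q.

Repeated addition: build up to 10Q.
2Q: tangent at (40, 58): λ = (3·40² + 7)/(2·58) ≡ 50/49. 49⁻¹ ≡ 26 (mod 67), so λ ≡ 50·26 ≡ 27.
  x = λ² - 40 - 40 = 729 - 80 ≡ 46; y = λ·(40 - 46) - 58 ≡ 48. → (46, 48)
3Q: (46, 48) + (40, 58). λ = (58 - 48)/(40 - 46) ≡ 10/61 mod 67. 61⁻¹ ≡ 11 (mod 67), so λ ≡ 43.
  x = λ² - 46 - 40 = 1849 - 86 ≡ 21; y = λ·(46 - 21) - 48 ≡ 22. → (21, 22)
4Q: (21, 22) + (40, 58). λ = (58 - 22)/(40 - 21) ≡ 36/19 mod 67. 19⁻¹ ≡ 60 (mod 67) since 19·60 = 1140 ≡ 1, so λ ≡ 16.
  x = λ² - 21 - 40 = 256 - 61 ≡ 61; y = λ·(21 - 61) - 22 ≡ 8. → (61, 8)
5Q: (61, 8) + (40, 58). λ = (58 - 8)/(40 - 61) ≡ 50/46 mod 67. 46⁻¹ ≡ 51 (mod 67) since 46·51 = 2346 ≡ 1, so λ ≡ 4.
  x = λ² - 61 - 40 = 16 - 101 ≡ 49; y = λ·(61 - 49) - 8 ≡ 40. → (49, 40)
6Q: (49, 40) + (40, 58). λ = (58 - 40)/(40 - 49) ≡ 18/58 mod 67. 58⁻¹ ≡ 52 (mod 67) since 58·52 = 3016 ≡ 1, so λ ≡ 65.
  x = λ² - 49 - 40 = 4225 - 89 ≡ 49; y = λ·(49 - 49) - 40 ≡ 27. → (49, 27)
7Q: (49, 27) + (40, 58). λ = (58 - 27)/(40 - 49) ≡ 31/58 mod 67. 58⁻¹ ≡ 52 (mod 67) since 58·52 = 3016 ≡ 1, so λ ≡ 4.
  x = λ² - 49 - 40 = 16 - 89 ≡ 61; y = λ·(49 - 61) - 27 ≡ 59. → (61, 59)
8Q: (61, 59) + (40, 58). λ = (58 - 59)/(40 - 61) ≡ 66/46 mod 67. 46⁻¹ ≡ 51 (mod 67), so λ ≡ 16.
  x = λ² - 61 - 40 = 256 - 101 ≡ 21; y = λ·(61 - 21) - 59 ≡ 45. → (21, 45)
9Q: (21, 45) + (40, 58). λ = (58 - 45)/(40 - 21) ≡ 13/19 mod 67. 19⁻¹ ≡ 60 (mod 67) since 19·60 = 1140 ≡ 1, so λ ≡ 43.
  x = λ² - 21 - 40 = 1849 - 61 ≡ 46; y = λ·(21 - 46) - 45 ≡ 19. → (46, 19)
10Q: (46, 19) + (40, 58). λ = (58 - 19)/(40 - 46) ≡ 39/61 mod 67. 61⁻¹ ≡ 11 (mod 67), so λ ≡ 27.
  x = λ² - 46 - 40 = 729 - 86 ≡ 40; y = λ·(46 - 40) - 19 ≡ 9. → (40, 9)

(40, 9)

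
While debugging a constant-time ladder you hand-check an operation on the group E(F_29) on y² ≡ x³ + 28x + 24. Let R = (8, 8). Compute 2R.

tangent at (8, 8): λ = (3·8² + 28)/(2·8) ≡ 17/16. 16⁻¹ ≡ 20 (mod 29), so λ ≡ 17·20 ≡ 21.
  x = λ² - 8 - 8 = 441 - 16 ≡ 19; y = λ·(8 - 19) - 8 ≡ 22. → (19, 22)

(19, 22)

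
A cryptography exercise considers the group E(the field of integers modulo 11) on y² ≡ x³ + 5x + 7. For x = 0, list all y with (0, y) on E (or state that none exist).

x³ + 5x + 7 = 7 ≡ 7 (mod 11).
7 is a non-residue mod 11; no y exists.

none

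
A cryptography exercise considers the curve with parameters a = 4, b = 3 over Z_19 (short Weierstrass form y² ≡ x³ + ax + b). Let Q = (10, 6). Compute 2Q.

tangent at (10, 6): λ = (3·10² + 4)/(2·6) ≡ 0/12. 12⁻¹ ≡ 8 (mod 19) since 12·8 = 96 ≡ 1, so λ ≡ 0·8 ≡ 0.
  x = λ² - 10 - 10 = 0 - 20 ≡ 18; y = λ·(10 - 18) - 6 ≡ 13. → (18, 13)

(18, 13)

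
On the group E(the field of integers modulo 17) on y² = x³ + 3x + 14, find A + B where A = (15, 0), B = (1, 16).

(15, 0) + (1, 16). λ = (16 - 0)/(1 - 15) ≡ 16/3 mod 17. 3⁻¹ ≡ 6 (mod 17), so λ ≡ 11.
  x = λ² - 15 - 1 = 121 - 16 ≡ 3; y = λ·(15 - 3) - 0 ≡ 13. → (3, 13)

(3, 13)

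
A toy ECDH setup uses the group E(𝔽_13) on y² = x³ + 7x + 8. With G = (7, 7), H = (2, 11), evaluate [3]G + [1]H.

(10, 8)

First 3G:
Repeated addition: build up to 3G.
2G: tangent at (7, 7): λ = (3·7² + 7)/(2·7) ≡ 11/1. 1⁻¹ ≡ 1 (mod 13), so λ ≡ 11·1 ≡ 11.
  x = λ² - 7 - 7 = 121 - 14 ≡ 3; y = λ·(7 - 3) - 7 ≡ 11. → (3, 11)
3G: (3, 11) + (7, 7). λ = (7 - 11)/(7 - 3) ≡ 9/4 mod 13. 4⁻¹ ≡ 10 (mod 13), so λ ≡ 12.
  x = λ² - 3 - 7 = 144 - 10 ≡ 4; y = λ·(3 - 4) - 11 ≡ 3. → (4, 3)
3G = (4, 3).
Finally 3G + H:
(4, 3) + (2, 11). λ = (11 - 3)/(2 - 4) ≡ 8/11 mod 13. 11⁻¹ ≡ 6 (mod 13) since 11·6 = 66 ≡ 1, so λ ≡ 9.
  x = λ² - 4 - 2 = 81 - 6 ≡ 10; y = λ·(4 - 10) - 3 ≡ 8. → (10, 8)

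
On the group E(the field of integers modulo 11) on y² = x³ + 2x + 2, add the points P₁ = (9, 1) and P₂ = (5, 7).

(2, 5)

(9, 1) + (5, 7). λ = (7 - 1)/(5 - 9) ≡ 6/7 mod 11. 7⁻¹ ≡ 8 (mod 11), so λ ≡ 4.
  x = λ² - 9 - 5 = 16 - 14 ≡ 2; y = λ·(9 - 2) - 1 ≡ 5. → (2, 5)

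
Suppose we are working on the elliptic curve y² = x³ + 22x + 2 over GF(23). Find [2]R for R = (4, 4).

tangent at (4, 4): λ = (3·4² + 22)/(2·4) ≡ 1/8. 8⁻¹ ≡ 3 (mod 23), so λ ≡ 1·3 ≡ 3.
  x = λ² - 4 - 4 = 9 - 8 ≡ 1; y = λ·(4 - 1) - 4 ≡ 5. → (1, 5)

(1, 5)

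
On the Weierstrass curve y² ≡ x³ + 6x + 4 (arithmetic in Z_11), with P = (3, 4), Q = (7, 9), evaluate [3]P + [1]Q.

(1, 0)

First 3P:
Repeated addition: build up to 3P.
2P: tangent at (3, 4): λ = (3·3² + 6)/(2·4) ≡ 0/8. 8⁻¹ ≡ 7 (mod 11), so λ ≡ 0·7 ≡ 0.
  x = λ² - 3 - 3 = 0 - 6 ≡ 5; y = λ·(3 - 5) - 4 ≡ 7. → (5, 7)
3P: (5, 7) + (3, 4). λ = (4 - 7)/(3 - 5) ≡ 8/9 mod 11. 9⁻¹ ≡ 5 (mod 11) since 9·5 = 45 ≡ 1, so λ ≡ 7.
  x = λ² - 5 - 3 = 49 - 8 ≡ 8; y = λ·(5 - 8) - 7 ≡ 5. → (8, 5)
3P = (8, 5).
Finally 3P + Q:
(8, 5) + (7, 9). λ = (9 - 5)/(7 - 8) ≡ 4/10 mod 11. 10⁻¹ ≡ 10 (mod 11), so λ ≡ 7.
  x = λ² - 8 - 7 = 49 - 15 ≡ 1; y = λ·(8 - 1) - 5 ≡ 0. → (1, 0)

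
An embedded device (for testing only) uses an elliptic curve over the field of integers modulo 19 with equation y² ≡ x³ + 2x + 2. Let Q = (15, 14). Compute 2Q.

(14, 0)

tangent at (15, 14): λ = (3·15² + 2)/(2·14) ≡ 12/9. 9⁻¹ ≡ 17 (mod 19) since 9·17 = 153 ≡ 1, so λ ≡ 12·17 ≡ 14.
  x = λ² - 15 - 15 = 196 - 30 ≡ 14; y = λ·(15 - 14) - 14 ≡ 0. → (14, 0)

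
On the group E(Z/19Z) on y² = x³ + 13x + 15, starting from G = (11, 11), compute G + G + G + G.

(17, 0)

Repeated addition: build up to 4G.
2G: tangent at (11, 11): λ = (3·11² + 13)/(2·11) ≡ 15/3. 3⁻¹ ≡ 13 (mod 19) since 3·13 = 39 ≡ 1, so λ ≡ 15·13 ≡ 5.
  x = λ² - 11 - 11 = 25 - 22 ≡ 3; y = λ·(11 - 3) - 11 ≡ 10. → (3, 10)
3G: (3, 10) + (11, 11). λ = (11 - 10)/(11 - 3) ≡ 1/8 mod 19. 8⁻¹ ≡ 12 (mod 19), so λ ≡ 12.
  x = λ² - 3 - 11 = 144 - 14 ≡ 16; y = λ·(3 - 16) - 10 ≡ 5. → (16, 5)
4G: (16, 5) + (11, 11). λ = (11 - 5)/(11 - 16) ≡ 6/14 mod 19. 14⁻¹ ≡ 15 (mod 19), so λ ≡ 14.
  x = λ² - 16 - 11 = 196 - 27 ≡ 17; y = λ·(16 - 17) - 5 ≡ 0. → (17, 0)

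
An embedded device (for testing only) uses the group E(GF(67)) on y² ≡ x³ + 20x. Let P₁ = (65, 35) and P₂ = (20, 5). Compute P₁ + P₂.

(42, 25)

(65, 35) + (20, 5). λ = (5 - 35)/(20 - 65) ≡ 37/22 mod 67. 22⁻¹ ≡ 64 (mod 67), so λ ≡ 23.
  x = λ² - 65 - 20 = 529 - 85 ≡ 42; y = λ·(65 - 42) - 35 ≡ 25. → (42, 25)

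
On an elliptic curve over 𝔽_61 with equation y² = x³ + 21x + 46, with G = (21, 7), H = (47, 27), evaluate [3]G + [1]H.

(59, 22)

First 3G:
Repeated addition: build up to 3G.
2G: tangent at (21, 7): λ = (3·21² + 21)/(2·7) ≡ 2/14. 14⁻¹ ≡ 48 (mod 61), so λ ≡ 2·48 ≡ 35.
  x = λ² - 21 - 21 = 1225 - 42 ≡ 24; y = λ·(21 - 24) - 7 ≡ 10. → (24, 10)
3G: (24, 10) + (21, 7). λ = (7 - 10)/(21 - 24) ≡ 58/58 mod 61. 58⁻¹ ≡ 20 (mod 61), so λ ≡ 1.
  x = λ² - 24 - 21 = 1 - 45 ≡ 17; y = λ·(24 - 17) - 10 ≡ 58. → (17, 58)
3G = (17, 58).
Finally 3G + H:
(17, 58) + (47, 27). λ = (27 - 58)/(47 - 17) ≡ 30/30 mod 61. 30⁻¹ ≡ 59 (mod 61), so λ ≡ 1.
  x = λ² - 17 - 47 = 1 - 64 ≡ 59; y = λ·(17 - 59) - 58 ≡ 22. → (59, 22)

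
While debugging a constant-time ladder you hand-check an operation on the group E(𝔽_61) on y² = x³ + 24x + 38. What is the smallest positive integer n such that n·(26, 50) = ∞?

2P: tangent at (26, 50): λ = (3·26² + 24)/(2·50) ≡ 39/39. 39⁻¹ ≡ 36 (mod 61), so λ ≡ 39·36 ≡ 1.
  x = λ² - 26 - 26 = 1 - 52 ≡ 10; y = λ·(26 - 10) - 50 ≡ 27. → (10, 27)
3P: (10, 27) + (26, 50). λ = (50 - 27)/(26 - 10) ≡ 23/16 mod 61. 16⁻¹ ≡ 42 (mod 61) since 16·42 = 672 ≡ 1, so λ ≡ 51.
  x = λ² - 10 - 26 = 2601 - 36 ≡ 3; y = λ·(10 - 3) - 27 ≡ 25. → (3, 25)
4P: (3, 25) + (26, 50). λ = (50 - 25)/(26 - 3) ≡ 25/23 mod 61. 23⁻¹ ≡ 8 (mod 61), so λ ≡ 17.
  x = λ² - 3 - 26 = 289 - 29 ≡ 16; y = λ·(3 - 16) - 25 ≡ 59. → (16, 59)
5P: (16, 59) + (26, 50). λ = (50 - 59)/(26 - 16) ≡ 52/10 mod 61. 10⁻¹ ≡ 55 (mod 61), so λ ≡ 54.
  x = λ² - 16 - 26 = 2916 - 42 ≡ 7; y = λ·(16 - 7) - 59 ≡ 0. → (7, 0)
6P: (7, 0) + (26, 50). λ = (50 - 0)/(26 - 7) ≡ 50/19 mod 61. 19⁻¹ ≡ 45 (mod 61), so λ ≡ 54.
  x = λ² - 7 - 26 = 2916 - 33 ≡ 16; y = λ·(7 - 16) - 0 ≡ 2. → (16, 2)
7P: (16, 2) + (26, 50). λ = (50 - 2)/(26 - 16) ≡ 48/10 mod 61. 10⁻¹ ≡ 55 (mod 61), so λ ≡ 17.
  x = λ² - 16 - 26 = 289 - 42 ≡ 3; y = λ·(16 - 3) - 2 ≡ 36. → (3, 36)
8P: (3, 36) + (26, 50). λ = (50 - 36)/(26 - 3) ≡ 14/23 mod 61. 23⁻¹ ≡ 8 (mod 61), so λ ≡ 51.
  x = λ² - 3 - 26 = 2601 - 29 ≡ 10; y = λ·(3 - 10) - 36 ≡ 34. → (10, 34)
9P: (10, 34) + (26, 50). λ = (50 - 34)/(26 - 10) ≡ 16/16 mod 61. 16⁻¹ ≡ 42 (mod 61) since 16·42 = 672 ≡ 1, so λ ≡ 1.
  x = λ² - 10 - 26 = 1 - 36 ≡ 26; y = λ·(10 - 26) - 34 ≡ 11. → (26, 11)
10P: (26, 11) + (26, 50): same x and y₁ ≡ -y₂, so the sum is ∞.
10P = ∞, so the order is 10.

10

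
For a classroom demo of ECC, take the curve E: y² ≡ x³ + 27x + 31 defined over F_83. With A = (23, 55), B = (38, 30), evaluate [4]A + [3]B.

First 4A:
Repeated addition: build up to 4A.
2A: tangent at (23, 55): λ = (3·23² + 27)/(2·55) ≡ 37/27. 27⁻¹ ≡ 40 (mod 83), so λ ≡ 37·40 ≡ 69.
  x = λ² - 23 - 23 = 4761 - 46 ≡ 67; y = λ·(23 - 67) - 55 ≡ 63. → (67, 63)
3A: (67, 63) + (23, 55). λ = (55 - 63)/(23 - 67) ≡ 75/39 mod 83. 39⁻¹ ≡ 66 (mod 83), so λ ≡ 53.
  x = λ² - 67 - 23 = 2809 - 90 ≡ 63; y = λ·(67 - 63) - 63 ≡ 66. → (63, 66)
4A: (63, 66) + (23, 55). λ = (55 - 66)/(23 - 63) ≡ 72/43 mod 83. 43⁻¹ ≡ 56 (mod 83) since 43·56 = 2408 ≡ 1, so λ ≡ 48.
  x = λ² - 63 - 23 = 2304 - 86 ≡ 60; y = λ·(63 - 60) - 66 ≡ 78. → (60, 78)
4A = (60, 78).
Next 3B:
Repeated addition: build up to 3B.
2B: tangent at (38, 30): λ = (3·38² + 27)/(2·30) ≡ 43/60. 60⁻¹ ≡ 18 (mod 83) since 60·18 = 1080 ≡ 1, so λ ≡ 43·18 ≡ 27.
  x = λ² - 38 - 38 = 729 - 76 ≡ 72; y = λ·(38 - 72) - 30 ≡ 48. → (72, 48)
3B: (72, 48) + (38, 30). λ = (30 - 48)/(38 - 72) ≡ 65/49 mod 83. 49⁻¹ ≡ 61 (mod 83), so λ ≡ 64.
  x = λ² - 72 - 38 = 4096 - 110 ≡ 2; y = λ·(72 - 2) - 48 ≡ 33. → (2, 33)
3B = (2, 33).
Finally 4A + 3B:
(60, 78) + (2, 33). λ = (33 - 78)/(2 - 60) ≡ 38/25 mod 83. 25⁻¹ ≡ 10 (mod 83), so λ ≡ 48.
  x = λ² - 60 - 2 = 2304 - 62 ≡ 1; y = λ·(60 - 1) - 78 ≡ 15. → (1, 15)

(1, 15)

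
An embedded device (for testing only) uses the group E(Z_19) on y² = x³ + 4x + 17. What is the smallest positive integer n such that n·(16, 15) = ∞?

5

2P: tangent at (16, 15): λ = (3·16² + 4)/(2·15) ≡ 12/11. 11⁻¹ ≡ 7 (mod 19) since 11·7 = 77 ≡ 1, so λ ≡ 12·7 ≡ 8.
  x = λ² - 16 - 16 = 64 - 32 ≡ 13; y = λ·(16 - 13) - 15 ≡ 9. → (13, 9)
3P: (13, 9) + (16, 15). λ = (15 - 9)/(16 - 13) ≡ 6/3 mod 19. 3⁻¹ ≡ 13 (mod 19), so λ ≡ 2.
  x = λ² - 13 - 16 = 4 - 29 ≡ 13; y = λ·(13 - 13) - 9 ≡ 10. → (13, 10)
4P: (13, 10) + (16, 15). λ = (15 - 10)/(16 - 13) ≡ 5/3 mod 19. 3⁻¹ ≡ 13 (mod 19) since 3·13 = 39 ≡ 1, so λ ≡ 8.
  x = λ² - 13 - 16 = 64 - 29 ≡ 16; y = λ·(13 - 16) - 10 ≡ 4. → (16, 4)
5P: (16, 4) + (16, 15): same x and y₁ ≡ -y₂, so the sum is ∞.
5P = ∞, so the order is 5.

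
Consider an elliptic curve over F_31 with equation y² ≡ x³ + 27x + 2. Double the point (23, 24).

tangent at (23, 24): λ = (3·23² + 27)/(2·24) ≡ 2/17. 17⁻¹ ≡ 11 (mod 31), so λ ≡ 2·11 ≡ 22.
  x = λ² - 23 - 23 = 484 - 46 ≡ 4; y = λ·(23 - 4) - 24 ≡ 22. → (4, 22)

(4, 22)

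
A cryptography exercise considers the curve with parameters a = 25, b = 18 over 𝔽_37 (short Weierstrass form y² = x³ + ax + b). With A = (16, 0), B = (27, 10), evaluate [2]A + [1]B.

First 2A:
Repeated addition: build up to 2A.
2A: (16, 0) + (16, 0): same x and y₁ ≡ -y₂, so the sum is O.
2A = O.
Finally 2A + B:
O + (27, 10) = (27, 10) (identity).

(27, 10)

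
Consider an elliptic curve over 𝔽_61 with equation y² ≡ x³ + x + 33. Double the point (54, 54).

(5, 38)

tangent at (54, 54): λ = (3·54² + 1)/(2·54) ≡ 26/47. 47⁻¹ ≡ 13 (mod 61), so λ ≡ 26·13 ≡ 33.
  x = λ² - 54 - 54 = 1089 - 108 ≡ 5; y = λ·(54 - 5) - 54 ≡ 38. → (5, 38)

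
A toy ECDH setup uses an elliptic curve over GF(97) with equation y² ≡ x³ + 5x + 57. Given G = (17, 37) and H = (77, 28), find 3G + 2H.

(49, 22)

First 3G:
Repeated addition: build up to 3G.
2G: tangent at (17, 37): λ = (3·17² + 5)/(2·37) ≡ 96/74. 74⁻¹ ≡ 59 (mod 97) since 74·59 = 4366 ≡ 1, so λ ≡ 96·59 ≡ 38.
  x = λ² - 17 - 17 = 1444 - 34 ≡ 52; y = λ·(17 - 52) - 37 ≡ 88. → (52, 88)
3G: (52, 88) + (17, 37). λ = (37 - 88)/(17 - 52) ≡ 46/62 mod 97. 62⁻¹ ≡ 36 (mod 97) since 62·36 = 2232 ≡ 1, so λ ≡ 7.
  x = λ² - 52 - 17 = 49 - 69 ≡ 77; y = λ·(52 - 77) - 88 ≡ 28. → (77, 28)
3G = (77, 28).
Next 2H:
Repeated addition: build up to 2H.
2H: tangent at (77, 28): λ = (3·77² + 5)/(2·28) ≡ 41/56. 56⁻¹ ≡ 26 (mod 97) since 56·26 = 1456 ≡ 1, so λ ≡ 41·26 ≡ 96.
  x = λ² - 77 - 77 = 9216 - 154 ≡ 41; y = λ·(77 - 41) - 28 ≡ 33. → (41, 33)
2H = (41, 33).
Finally 3G + 2H:
(77, 28) + (41, 33). λ = (33 - 28)/(41 - 77) ≡ 5/61 mod 97. 61⁻¹ ≡ 35 (mod 97), so λ ≡ 78.
  x = λ² - 77 - 41 = 6084 - 118 ≡ 49; y = λ·(77 - 49) - 28 ≡ 22. → (49, 22)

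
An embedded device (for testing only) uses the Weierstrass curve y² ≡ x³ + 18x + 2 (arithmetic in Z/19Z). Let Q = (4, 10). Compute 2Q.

(16, 15)

tangent at (4, 10): λ = (3·4² + 18)/(2·10) ≡ 9/1. 1⁻¹ ≡ 1 (mod 19) since 1·1 = 1 ≡ 1, so λ ≡ 9·1 ≡ 9.
  x = λ² - 4 - 4 = 81 - 8 ≡ 16; y = λ·(4 - 16) - 10 ≡ 15. → (16, 15)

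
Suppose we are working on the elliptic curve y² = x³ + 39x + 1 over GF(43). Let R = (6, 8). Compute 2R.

(41, 1)

tangent at (6, 8): λ = (3·6² + 39)/(2·8) ≡ 18/16. 16⁻¹ ≡ 35 (mod 43), so λ ≡ 18·35 ≡ 28.
  x = λ² - 6 - 6 = 784 - 12 ≡ 41; y = λ·(6 - 41) - 8 ≡ 1. → (41, 1)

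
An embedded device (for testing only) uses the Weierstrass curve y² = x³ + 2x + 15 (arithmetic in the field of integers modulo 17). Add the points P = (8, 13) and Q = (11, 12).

(8, 13) + (11, 12). λ = (12 - 13)/(11 - 8) ≡ 16/3 mod 17. 3⁻¹ ≡ 6 (mod 17), so λ ≡ 11.
  x = λ² - 8 - 11 = 121 - 19 ≡ 0; y = λ·(8 - 0) - 13 ≡ 7. → (0, 7)

(0, 7)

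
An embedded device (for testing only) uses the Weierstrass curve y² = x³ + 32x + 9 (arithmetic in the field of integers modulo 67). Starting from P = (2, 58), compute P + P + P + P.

(51, 52)

Double-and-add on 4 = (100)₂. Start with P = (2, 58) for the leading 1-bit.
double: tangent at (2, 58): λ = (3·2² + 32)/(2·58) ≡ 44/49. 49⁻¹ ≡ 26 (mod 67), so λ ≡ 44·26 ≡ 5.
  x = λ² - 2 - 2 = 25 - 4 ≡ 21; y = λ·(2 - 21) - 58 ≡ 48. → (21, 48)
double: tangent at (21, 48): λ = (3·21² + 32)/(2·48) ≡ 15/29. 29⁻¹ ≡ 37 (mod 67) since 29·37 = 1073 ≡ 1, so λ ≡ 15·37 ≡ 19.
  x = λ² - 21 - 21 = 361 - 42 ≡ 51; y = λ·(21 - 51) - 48 ≡ 52. → (51, 52)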